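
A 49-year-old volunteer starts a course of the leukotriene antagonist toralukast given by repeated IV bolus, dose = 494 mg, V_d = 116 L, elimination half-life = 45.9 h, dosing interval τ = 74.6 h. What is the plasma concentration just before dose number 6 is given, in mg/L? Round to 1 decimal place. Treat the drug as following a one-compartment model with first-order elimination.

C₀ per dose = Dose / Vd = 494 / 116 = 4.259 mg/L
k = ln2 / t½ = 0.693147 / 45.9 = 0.01510 h⁻¹
Fraction remaining after one interval: r = e^(−kτ) = e^(−0.01510 × 74.6) = 0.3242
Before dose 6, 5 doses have been given (aged 1τ, 2τ, 3τ, 4τ, 5τ).
C_trough = C₀ × (r + r² + … + r^5) = C₀ × r(1−r^5)/(1−r)
        = 4.259 × 0.3242 × (1 − 0.003582) / (1 − 0.3242) = 2.036 mg/L

2.0 mg/L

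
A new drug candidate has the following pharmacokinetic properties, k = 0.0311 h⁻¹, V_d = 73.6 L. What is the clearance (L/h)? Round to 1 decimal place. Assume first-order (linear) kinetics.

CL = k × Vd = 0.0311 × 73.6 = 2.289 L/h

2.3 L/h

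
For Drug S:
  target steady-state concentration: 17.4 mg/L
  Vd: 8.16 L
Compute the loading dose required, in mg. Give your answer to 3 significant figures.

142 mg

LD = Css × Vd = 17.4 × 8.16 = 142.0 mg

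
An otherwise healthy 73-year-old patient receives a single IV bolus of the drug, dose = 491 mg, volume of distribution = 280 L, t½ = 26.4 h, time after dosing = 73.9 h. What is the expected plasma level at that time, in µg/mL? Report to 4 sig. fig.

0.2519 µg/mL

C₀ = Dose / Vd = 491.0 / 280 = 1.754 mg/L
k = ln2 / t½ = 0.693147 / 26.4 = 0.02626 h⁻¹
C = C₀ · e^(−k·t) = 1.754 × e^(−0.02626 × 73.9)
  = 1.754 × 0.1436 = 0.2519 mg/L
(0.2519 mg/L = 0.2519 µg/mL)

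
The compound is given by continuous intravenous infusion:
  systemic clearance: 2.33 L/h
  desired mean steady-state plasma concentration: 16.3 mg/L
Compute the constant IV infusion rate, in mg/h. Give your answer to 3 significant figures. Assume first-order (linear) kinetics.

38.0 mg/h

At steady state, infusion rate R₀ = Css × CL = 16.3 × 2.330 = 37.98 mg/h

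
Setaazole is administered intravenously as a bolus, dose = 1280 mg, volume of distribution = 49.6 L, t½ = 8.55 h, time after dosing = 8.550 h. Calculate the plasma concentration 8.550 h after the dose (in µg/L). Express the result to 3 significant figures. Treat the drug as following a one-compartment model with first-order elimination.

C₀ = Dose / Vd = 1280 / 49.6 = 25.81 mg/L
k = ln2 / t½ = 0.693147 / 8.55 = 0.08107 h⁻¹
t / t½ = 8.550 / 8.55 = 1 half-lives
C = C₀ × (1/2)^1 = 25.81 × 0.5000 = 12.91 mg/L
Convert: 12.91 mg/L × 1000 = 12910 µg/L

12900 µg/L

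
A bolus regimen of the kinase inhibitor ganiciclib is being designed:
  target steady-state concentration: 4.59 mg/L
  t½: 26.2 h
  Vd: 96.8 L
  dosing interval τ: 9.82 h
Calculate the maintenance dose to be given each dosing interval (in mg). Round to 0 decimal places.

115 mg

k = ln2 / t½ = 0.693147 / 26.2 = 0.02646 h⁻¹
CL = k × Vd = 0.02646 × 96.8 = 2.561 L/h
At steady state, Dose/τ = Css × CL.
Dose = Css × CL × τ = 4.59 × 2.561 × 9.82 = 115.4 mg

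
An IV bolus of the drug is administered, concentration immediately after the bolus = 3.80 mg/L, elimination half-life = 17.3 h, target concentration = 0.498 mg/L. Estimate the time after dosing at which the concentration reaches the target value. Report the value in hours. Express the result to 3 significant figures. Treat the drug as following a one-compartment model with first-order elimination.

k = ln2 / t½ = 0.693147 / 17.3 = 0.04007 h⁻¹
t = ln(C₀ / C) / k = ln(3.800 / 0.498) / 0.04007
  = ln(7.631) / 0.04007 = 2.032 / 0.04007 = 50.71 h

50.7 h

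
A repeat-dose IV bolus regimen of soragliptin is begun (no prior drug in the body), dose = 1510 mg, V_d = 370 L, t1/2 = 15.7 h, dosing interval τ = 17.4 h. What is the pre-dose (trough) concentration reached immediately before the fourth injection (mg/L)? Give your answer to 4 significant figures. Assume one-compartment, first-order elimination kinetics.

3.178 mg/L

C₀ per dose = Dose / Vd = 1510 / 370 = 4.081 mg/L
k = ln2 / t½ = 0.693147 / 15.7 = 0.04415 h⁻¹
Fraction remaining after one interval: r = e^(−kτ) = e^(−0.04415 × 17.4) = 0.4638
Before dose 4, 3 doses have been given (aged 1τ, 2τ, 3τ).
C_trough = C₀ × (r + r² + … + r^3) = C₀ × r(1−r^3)/(1−r)
        = 4.081 × 0.4638 × (1 − 0.09977) / (1 − 0.4638) = 3.178 mg/L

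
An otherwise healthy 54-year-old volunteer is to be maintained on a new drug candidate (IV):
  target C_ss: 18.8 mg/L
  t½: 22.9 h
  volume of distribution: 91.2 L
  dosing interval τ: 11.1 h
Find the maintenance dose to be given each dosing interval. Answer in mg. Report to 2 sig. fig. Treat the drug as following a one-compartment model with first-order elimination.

k = ln2 / t½ = 0.693147 / 22.9 = 0.03027 h⁻¹
CL = k × Vd = 0.03027 × 91.2 = 2.761 L/h
At steady state, Dose/τ = Css × CL.
Dose = Css × CL × τ = 18.8 × 2.761 × 11.1 = 576.2 mg

580 mg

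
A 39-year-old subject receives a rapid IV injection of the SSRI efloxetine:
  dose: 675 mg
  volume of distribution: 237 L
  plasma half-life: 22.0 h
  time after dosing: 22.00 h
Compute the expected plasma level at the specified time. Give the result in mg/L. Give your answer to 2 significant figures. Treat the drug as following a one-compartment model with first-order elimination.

1.4 mg/L

C₀ = Dose / Vd = 675.0 / 237 = 2.848 mg/L
k = ln2 / t½ = 0.693147 / 22.0 = 0.03151 h⁻¹
t / t½ = 22.00 / 22.0 = 1 half-lives
C = C₀ × (1/2)^1 = 2.848 × 0.5000 = 1.424 mg/L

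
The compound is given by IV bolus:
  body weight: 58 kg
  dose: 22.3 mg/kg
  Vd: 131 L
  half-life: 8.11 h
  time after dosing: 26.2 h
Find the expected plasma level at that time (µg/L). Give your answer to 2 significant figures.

1100 µg/L

Total dose = 22.3 × 58 = 1293 mg
C₀ = Dose / Vd = 1293 / 131 = 9.870 mg/L
k = ln2 / t½ = 0.693147 / 8.11 = 0.08547 h⁻¹
C = C₀ · e^(−k·t) = 9.870 × e^(−0.08547 × 26.2)
  = 9.870 × 0.1065 = 1.051 mg/L
Convert: 1.051 mg/L × 1000 = 1051 µg/L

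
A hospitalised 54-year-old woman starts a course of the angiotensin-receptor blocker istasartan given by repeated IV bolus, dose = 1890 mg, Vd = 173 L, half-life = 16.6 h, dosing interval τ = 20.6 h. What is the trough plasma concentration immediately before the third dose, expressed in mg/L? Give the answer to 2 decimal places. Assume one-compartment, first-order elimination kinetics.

6.58 mg/L

C₀ per dose = Dose / Vd = 1890 / 173 = 10.92 mg/L
k = ln2 / t½ = 0.693147 / 16.6 = 0.04176 h⁻¹
Fraction remaining after one interval: r = e^(−kτ) = e^(−0.04176 × 20.6) = 0.4231
Before dose 3, 2 doses have been given (aged 1τ, 2τ).
C_trough = C₀ × (r + r²) = 10.92 × (0.4231 + 0.1790) = 6.575 mg/L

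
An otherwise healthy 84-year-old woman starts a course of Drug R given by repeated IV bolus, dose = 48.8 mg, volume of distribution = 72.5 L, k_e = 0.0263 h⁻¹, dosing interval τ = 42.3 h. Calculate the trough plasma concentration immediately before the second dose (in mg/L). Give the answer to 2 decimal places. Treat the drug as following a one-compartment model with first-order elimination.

C₀ per dose = Dose / Vd = 48.8 / 72.5 = 0.6731 mg/L
Fraction remaining after one interval: r = e^(−kτ) = e^(−0.02630 × 42.3) = 0.3287
Before dose 2, 1 dose has been given (aged 1τ).
C_trough = C₀ × r = 0.6731 × 0.3287 = 0.2212 mg/L

0.22 mg/L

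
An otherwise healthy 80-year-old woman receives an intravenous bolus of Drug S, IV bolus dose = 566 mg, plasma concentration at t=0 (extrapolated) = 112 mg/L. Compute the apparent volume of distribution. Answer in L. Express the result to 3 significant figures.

Vd = Dose / C₀ = 566.0 / 112 = 5.054 L

5.05 L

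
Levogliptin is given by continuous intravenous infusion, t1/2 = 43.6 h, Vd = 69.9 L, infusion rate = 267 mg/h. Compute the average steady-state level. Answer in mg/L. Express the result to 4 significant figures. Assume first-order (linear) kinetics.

k = ln2 / t½ = 0.693147 / 43.6 = 0.01590 h⁻¹
CL = k × Vd = 0.01590 × 69.9 = 1.111 L/h
At steady state Css = R₀ / CL = 267 / 1.111 = 240.3 mg/L

240.3 mg/L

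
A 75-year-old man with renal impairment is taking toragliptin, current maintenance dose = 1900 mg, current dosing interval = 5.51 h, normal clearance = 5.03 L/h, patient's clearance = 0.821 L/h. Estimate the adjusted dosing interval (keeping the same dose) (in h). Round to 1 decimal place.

To keep the same average steady-state level, dosing rate must scale with clearance.
CL ratio = 0.821 / 5.03 = 0.1632
New interval (same dose) = 5.51 / 0.1632 = 33.76 h

33.8 h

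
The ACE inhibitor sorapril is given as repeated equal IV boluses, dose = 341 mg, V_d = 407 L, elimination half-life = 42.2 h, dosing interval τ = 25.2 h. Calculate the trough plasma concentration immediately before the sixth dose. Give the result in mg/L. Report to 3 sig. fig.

C₀ per dose = Dose / Vd = 341 / 407 = 0.8378 mg/L
k = ln2 / t½ = 0.693147 / 42.2 = 0.01643 h⁻¹
Fraction remaining after one interval: r = e^(−kτ) = e^(−0.01643 × 25.2) = 0.6610
Before dose 6, 5 doses have been given (aged 1τ, 2τ, 3τ, 4τ, 5τ).
C_trough = C₀ × (r + r² + … + r^5) = C₀ × r(1−r^5)/(1−r)
        = 0.8378 × 0.6610 × (1 − 0.1262) / (1 − 0.6610) = 1.427 mg/L

1.43 mg/L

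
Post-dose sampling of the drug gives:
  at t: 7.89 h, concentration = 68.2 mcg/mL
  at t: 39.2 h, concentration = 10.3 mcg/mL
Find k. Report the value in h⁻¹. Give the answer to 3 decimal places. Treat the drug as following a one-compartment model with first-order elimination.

0.060 h⁻¹

k = ln(C₁/C₂) / (t₂ − t₁) = ln(68.2/10.3) / (39.2 − 7.89)
  = 1.890 / 31.31 = 0.06036 h⁻¹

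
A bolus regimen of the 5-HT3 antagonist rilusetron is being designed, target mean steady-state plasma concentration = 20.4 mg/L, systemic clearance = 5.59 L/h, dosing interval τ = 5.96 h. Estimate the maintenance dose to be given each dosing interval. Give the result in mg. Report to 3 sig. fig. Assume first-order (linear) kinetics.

At steady state, Dose/τ = Css × CL.
Dose = Css × CL × τ = 20.4 × 5.590 × 5.96 = 679.7 mg

680 mg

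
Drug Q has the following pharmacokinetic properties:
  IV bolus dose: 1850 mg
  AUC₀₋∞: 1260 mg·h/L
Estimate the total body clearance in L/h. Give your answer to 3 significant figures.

CL = Dose / AUC = 1850 / 1260 = 1.468 L/h

1.47 L/h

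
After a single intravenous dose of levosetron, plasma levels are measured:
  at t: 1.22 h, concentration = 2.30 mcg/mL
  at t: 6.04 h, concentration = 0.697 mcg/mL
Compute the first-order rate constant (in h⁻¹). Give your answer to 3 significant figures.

k = ln(C₁/C₂) / (t₂ − t₁) = ln(2.30/0.697) / (6.04 − 1.22)
  = 1.194 / 4.820 = 0.2477 h⁻¹

0.248 h⁻¹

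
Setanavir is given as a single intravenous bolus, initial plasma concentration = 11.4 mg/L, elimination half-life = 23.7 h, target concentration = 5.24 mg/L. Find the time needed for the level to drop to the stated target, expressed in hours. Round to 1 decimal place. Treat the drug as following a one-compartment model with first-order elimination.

26.6 h

k = ln2 / t½ = 0.693147 / 23.7 = 0.02925 h⁻¹
t = ln(C₀ / C) / k = ln(11.40 / 5.24) / 0.02925
  = ln(2.176) / 0.02925 = 0.7775 / 0.02925 = 26.58 h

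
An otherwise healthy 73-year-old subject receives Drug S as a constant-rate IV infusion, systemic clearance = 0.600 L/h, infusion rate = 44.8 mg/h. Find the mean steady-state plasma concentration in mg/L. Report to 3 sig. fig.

At steady state Css = R₀ / CL = 44.8 / 0.6000 = 74.67 mg/L

74.7 mg/L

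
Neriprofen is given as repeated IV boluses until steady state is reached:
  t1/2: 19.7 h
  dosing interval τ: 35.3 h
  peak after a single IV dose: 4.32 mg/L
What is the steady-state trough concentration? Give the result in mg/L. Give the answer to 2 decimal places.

k = ln2 / t½ = 0.693147 / 19.7 = 0.03519 h⁻¹
e^(−kτ) = e^(−0.03519 × 35.3) = 0.2887
Accumulation ratio R = 1 / (1 − e^(−kτ)) = 1 / (1 − 0.2887) = 1.406
Steady-state trough = C₀ × R × e^(−kτ) = 4.32 × 1.406 × 0.2887 = 1.754 mg/L

1.75 mg/L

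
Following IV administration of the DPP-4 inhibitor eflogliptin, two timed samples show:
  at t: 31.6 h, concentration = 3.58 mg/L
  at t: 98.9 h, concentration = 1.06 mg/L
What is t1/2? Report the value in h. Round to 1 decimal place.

k = ln(C₁/C₂) / (t₂ − t₁) = ln(3.58/1.06) / (98.9 − 31.6)
  = 1.217 / 67.30 = 0.01808 h⁻¹
t½ = ln2 / k = 0.693147 / 0.01808 = 38.34 h

38.3 h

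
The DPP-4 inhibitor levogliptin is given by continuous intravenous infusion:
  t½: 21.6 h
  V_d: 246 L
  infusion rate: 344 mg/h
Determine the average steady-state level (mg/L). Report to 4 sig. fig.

k = ln2 / t½ = 0.693147 / 21.6 = 0.03209 h⁻¹
CL = k × Vd = 0.03209 × 246 = 7.894 L/h
At steady state Css = R₀ / CL = 344 / 7.894 = 43.58 mg/L

43.58 mg/L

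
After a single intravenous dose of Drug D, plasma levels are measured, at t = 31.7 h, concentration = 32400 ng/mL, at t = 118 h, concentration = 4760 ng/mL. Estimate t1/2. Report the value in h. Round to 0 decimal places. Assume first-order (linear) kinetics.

k = ln(C₁/C₂) / (t₂ − t₁) = ln(32400/4760) / (118 − 31.7)
  = 1.918 / 86.30 = 0.02222 h⁻¹
t½ = ln2 / k = 0.693147 / 0.02222 = 31.19 h

31 h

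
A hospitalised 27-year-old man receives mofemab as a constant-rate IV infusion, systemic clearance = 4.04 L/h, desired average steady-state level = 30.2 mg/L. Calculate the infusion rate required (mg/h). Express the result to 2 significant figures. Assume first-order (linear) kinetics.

At steady state, infusion rate R₀ = Css × CL = 30.2 × 4.040 = 122.0 mg/h

120 mg/h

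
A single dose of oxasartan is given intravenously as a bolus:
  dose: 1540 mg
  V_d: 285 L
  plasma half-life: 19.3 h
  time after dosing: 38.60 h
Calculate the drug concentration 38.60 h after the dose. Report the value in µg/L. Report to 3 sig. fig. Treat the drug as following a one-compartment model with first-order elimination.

1350 µg/L

C₀ = Dose / Vd = 1540 / 285 = 5.404 mg/L
k = ln2 / t½ = 0.693147 / 19.3 = 0.03591 h⁻¹
t / t½ = 38.60 / 19.3 = 2 half-lives
C = C₀ × (1/2)^2 = 5.404 × 0.2500 = 1.351 mg/L
Convert: 1.351 mg/L × 1000 = 1351 µg/L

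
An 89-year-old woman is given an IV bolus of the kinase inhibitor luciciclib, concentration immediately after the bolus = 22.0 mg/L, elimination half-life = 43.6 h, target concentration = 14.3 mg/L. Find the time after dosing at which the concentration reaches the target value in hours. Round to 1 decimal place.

k = ln2 / t½ = 0.693147 / 43.6 = 0.01590 h⁻¹
t = ln(C₀ / C) / k = ln(22.00 / 14.3) / 0.01590
  = ln(1.538) / 0.01590 = 0.4305 / 0.01590 = 27.08 h

27.1 h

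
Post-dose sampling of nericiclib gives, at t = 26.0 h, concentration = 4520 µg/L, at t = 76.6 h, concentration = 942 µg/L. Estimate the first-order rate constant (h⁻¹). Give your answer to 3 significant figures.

0.0310 h⁻¹

k = ln(C₁/C₂) / (t₂ − t₁) = ln(4520/942) / (76.6 − 26.0)
  = 1.568 / 50.60 = 0.03099 h⁻¹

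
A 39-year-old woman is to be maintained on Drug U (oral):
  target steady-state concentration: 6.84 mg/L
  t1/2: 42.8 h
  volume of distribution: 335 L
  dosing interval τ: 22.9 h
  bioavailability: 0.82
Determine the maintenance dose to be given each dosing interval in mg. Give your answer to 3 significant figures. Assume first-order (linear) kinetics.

1040 mg

k = ln2 / t½ = 0.693147 / 42.8 = 0.01620 h⁻¹
CL = k × Vd = 0.01620 × 335 = 5.427 L/h
At steady state, F × (Dose/τ) = Css × CL.
Dose = Css × CL × τ / F = 6.84 × 5.427 × 22.9 / 0.82 = 1037 mg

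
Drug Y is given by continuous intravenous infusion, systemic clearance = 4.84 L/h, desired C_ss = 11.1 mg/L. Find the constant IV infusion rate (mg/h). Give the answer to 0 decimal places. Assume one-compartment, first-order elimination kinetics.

54 mg/h

At steady state, infusion rate R₀ = Css × CL = 11.1 × 4.840 = 53.72 mg/h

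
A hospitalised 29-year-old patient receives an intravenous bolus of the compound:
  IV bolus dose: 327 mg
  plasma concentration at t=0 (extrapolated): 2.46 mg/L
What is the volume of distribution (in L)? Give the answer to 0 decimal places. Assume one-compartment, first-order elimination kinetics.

Vd = Dose / C₀ = 327.0 / 2.46 = 132.9 L

133 L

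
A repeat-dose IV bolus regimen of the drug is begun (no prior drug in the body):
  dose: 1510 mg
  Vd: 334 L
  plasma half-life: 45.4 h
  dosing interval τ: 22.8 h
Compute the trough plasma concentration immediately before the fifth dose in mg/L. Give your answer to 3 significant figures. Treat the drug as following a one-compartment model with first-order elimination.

8.16 mg/L

C₀ per dose = Dose / Vd = 1510 / 334 = 4.521 mg/L
k = ln2 / t½ = 0.693147 / 45.4 = 0.01527 h⁻¹
Fraction remaining after one interval: r = e^(−kτ) = e^(−0.01527 × 22.8) = 0.7060
Before dose 5, 4 doses have been given (aged 1τ, 2τ, 3τ, 4τ).
C_trough = C₀ × (r + r² + … + r^4) = C₀ × r(1−r^4)/(1−r)
        = 4.521 × 0.7060 × (1 − 0.2484) / (1 − 0.7060) = 8.160 mg/L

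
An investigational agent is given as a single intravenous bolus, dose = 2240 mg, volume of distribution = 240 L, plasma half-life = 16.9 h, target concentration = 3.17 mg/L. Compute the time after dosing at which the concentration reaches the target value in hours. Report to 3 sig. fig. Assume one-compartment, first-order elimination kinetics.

26.3 h

C₀ = Dose / Vd = 2240 / 240 = 9.333 mg/L
k = ln2 / t½ = 0.693147 / 16.9 = 0.04101 h⁻¹
t = ln(C₀ / C) / k = ln(9.333 / 3.17) / 0.04101
  = ln(2.944) / 0.04101 = 1.080 / 0.04101 = 26.34 h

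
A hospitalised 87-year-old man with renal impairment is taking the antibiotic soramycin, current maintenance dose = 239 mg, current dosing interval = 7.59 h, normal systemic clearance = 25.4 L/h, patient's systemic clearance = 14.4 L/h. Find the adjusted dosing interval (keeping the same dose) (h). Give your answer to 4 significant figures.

To keep the same average steady-state level, dosing rate must scale with clearance.
CL ratio = 14.4 / 25.4 = 0.5669
New interval (same dose) = 7.59 / 0.5669 = 13.39 h

13.39 h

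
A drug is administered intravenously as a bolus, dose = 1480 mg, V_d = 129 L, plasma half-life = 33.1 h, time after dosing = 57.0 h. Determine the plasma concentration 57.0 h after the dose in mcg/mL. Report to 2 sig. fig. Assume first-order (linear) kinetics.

3.5 mcg/mL

C₀ = Dose / Vd = 1480 / 129 = 11.47 mg/L
k = ln2 / t½ = 0.693147 / 33.1 = 0.02094 h⁻¹
C = C₀ · e^(−k·t) = 11.47 × e^(−0.02094 × 57.0)
  = 11.47 × 0.3031 = 3.477 mg/L
(3.477 mg/L = 3.477 mcg/mL)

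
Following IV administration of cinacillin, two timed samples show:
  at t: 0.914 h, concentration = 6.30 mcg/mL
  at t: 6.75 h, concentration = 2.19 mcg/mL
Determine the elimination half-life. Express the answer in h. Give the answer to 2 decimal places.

3.83 h

k = ln(C₁/C₂) / (t₂ − t₁) = ln(6.30/2.19) / (6.75 − 0.914)
  = 1.057 / 5.836 = 0.1811 h⁻¹
t½ = ln2 / k = 0.693147 / 0.1811 = 3.827 h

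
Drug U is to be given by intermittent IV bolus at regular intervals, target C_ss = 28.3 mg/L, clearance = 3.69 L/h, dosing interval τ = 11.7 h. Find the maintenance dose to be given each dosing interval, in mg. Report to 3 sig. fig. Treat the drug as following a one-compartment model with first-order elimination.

1220 mg

At steady state, Dose/τ = Css × CL.
Dose = Css × CL × τ = 28.3 × 3.690 × 11.7 = 1222 mg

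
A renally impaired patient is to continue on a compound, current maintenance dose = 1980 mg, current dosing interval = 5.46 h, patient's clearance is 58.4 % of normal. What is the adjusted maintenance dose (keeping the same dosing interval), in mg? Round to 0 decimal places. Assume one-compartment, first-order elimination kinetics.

1156 mg

To keep the same average steady-state level, dosing rate must scale with clearance.
CL ratio = 58.4 / 100 = 0.5840
New dose (same interval) = 1980 × 0.5840 = 1156 mg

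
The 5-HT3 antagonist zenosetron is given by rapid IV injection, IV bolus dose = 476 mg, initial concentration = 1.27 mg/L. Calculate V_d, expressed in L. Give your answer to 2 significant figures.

Vd = Dose / C₀ = 476.0 / 1.27 = 374.8 L

370 L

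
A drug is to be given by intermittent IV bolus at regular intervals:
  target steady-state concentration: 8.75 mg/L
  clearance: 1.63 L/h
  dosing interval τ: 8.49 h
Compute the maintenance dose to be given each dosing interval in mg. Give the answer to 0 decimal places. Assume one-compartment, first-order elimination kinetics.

At steady state, Dose/τ = Css × CL.
Dose = Css × CL × τ = 8.75 × 1.630 × 8.49 = 121.1 mg

121 mg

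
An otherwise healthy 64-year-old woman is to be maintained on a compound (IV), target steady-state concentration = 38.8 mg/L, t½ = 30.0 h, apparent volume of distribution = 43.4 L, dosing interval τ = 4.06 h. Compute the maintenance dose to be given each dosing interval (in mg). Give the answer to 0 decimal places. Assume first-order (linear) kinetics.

158 mg

k = ln2 / t½ = 0.693147 / 30.0 = 0.02310 h⁻¹
CL = k × Vd = 0.02310 × 43.4 = 1.003 L/h
At steady state, Dose/τ = Css × CL.
Dose = Css × CL × τ = 38.8 × 1.003 × 4.06 = 158.0 mg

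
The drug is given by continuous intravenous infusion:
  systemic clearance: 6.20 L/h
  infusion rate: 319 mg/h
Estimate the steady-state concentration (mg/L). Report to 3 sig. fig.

51.5 mg/L

At steady state Css = R₀ / CL = 319 / 6.200 = 51.45 mg/L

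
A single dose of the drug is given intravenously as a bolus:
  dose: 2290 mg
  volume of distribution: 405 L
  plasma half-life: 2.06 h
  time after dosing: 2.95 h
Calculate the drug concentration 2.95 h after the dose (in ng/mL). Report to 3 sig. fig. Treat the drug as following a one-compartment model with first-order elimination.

2100 ng/mL

C₀ = Dose / Vd = 2290 / 405 = 5.654 mg/L
k = ln2 / t½ = 0.693147 / 2.06 = 0.3365 h⁻¹
C = C₀ · e^(−k·t) = 5.654 × e^(−0.3365 × 2.95)
  = 5.654 × 0.3706 = 2.095 mg/L
Convert: 2.095 mg/L × 1000 = 2095 ng/mL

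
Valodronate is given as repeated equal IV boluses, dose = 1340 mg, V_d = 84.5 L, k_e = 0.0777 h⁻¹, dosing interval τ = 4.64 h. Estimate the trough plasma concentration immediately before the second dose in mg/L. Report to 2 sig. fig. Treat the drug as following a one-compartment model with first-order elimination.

C₀ per dose = Dose / Vd = 1340 / 84.5 = 15.86 mg/L
Fraction remaining after one interval: r = e^(−kτ) = e^(−0.07770 × 4.64) = 0.6973
Before dose 2, 1 dose has been given (aged 1τ).
C_trough = C₀ × r = 15.86 × 0.6973 = 11.06 mg/L

11 mg/L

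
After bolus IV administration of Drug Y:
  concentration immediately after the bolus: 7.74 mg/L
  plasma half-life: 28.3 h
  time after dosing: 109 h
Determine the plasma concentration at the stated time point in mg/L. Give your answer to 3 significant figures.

0.536 mg/L

k = ln2 / t½ = 0.693147 / 28.3 = 0.02449 h⁻¹
C = C₀ · e^(−k·t) = 7.740 × e^(−0.02449 × 109)
  = 7.740 × 0.06929 = 0.5363 mg/L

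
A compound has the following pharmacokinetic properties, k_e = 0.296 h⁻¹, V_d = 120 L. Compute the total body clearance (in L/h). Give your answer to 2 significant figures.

36 L/h

CL = k × Vd = 0.296 × 120 = 35.52 L/h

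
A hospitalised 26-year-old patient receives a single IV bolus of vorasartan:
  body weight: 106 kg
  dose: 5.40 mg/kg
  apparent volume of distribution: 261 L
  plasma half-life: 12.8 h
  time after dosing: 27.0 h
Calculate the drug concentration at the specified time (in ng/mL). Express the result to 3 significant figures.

Total dose = 5.40 × 106 = 572.4 mg
C₀ = Dose / Vd = 572.4 / 261 = 2.193 mg/L
k = ln2 / t½ = 0.693147 / 12.8 = 0.05415 h⁻¹
C = C₀ · e^(−k·t) = 2.193 × e^(−0.05415 × 27.0)
  = 2.193 × 0.2318 = 0.5083 mg/L
Convert: 0.5083 mg/L × 1000 = 508.3 ng/mL

508 ng/mL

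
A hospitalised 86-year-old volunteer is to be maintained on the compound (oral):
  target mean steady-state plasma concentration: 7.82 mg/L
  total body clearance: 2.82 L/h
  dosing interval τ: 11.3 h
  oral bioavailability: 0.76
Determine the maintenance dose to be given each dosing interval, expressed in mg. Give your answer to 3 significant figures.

At steady state, F × (Dose/τ) = Css × CL.
Dose = Css × CL × τ / F = 7.82 × 2.820 × 11.3 / 0.76 = 327.9 mg

328 mg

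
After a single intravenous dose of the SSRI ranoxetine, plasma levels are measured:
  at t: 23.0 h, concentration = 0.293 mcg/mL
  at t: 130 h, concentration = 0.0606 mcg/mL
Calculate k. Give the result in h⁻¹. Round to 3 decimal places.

0.015 h⁻¹

k = ln(C₁/C₂) / (t₂ − t₁) = ln(0.293/0.0606) / (130 − 23.0)
  = 1.576 / 107.0 = 0.01473 h⁻¹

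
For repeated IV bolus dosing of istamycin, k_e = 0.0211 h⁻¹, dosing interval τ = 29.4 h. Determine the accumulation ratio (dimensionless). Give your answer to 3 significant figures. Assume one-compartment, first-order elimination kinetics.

2.16

e^(−kτ) = e^(−0.02110 × 29.4) = 0.5378
Accumulation ratio R = 1 / (1 − e^(−kτ)) = 1 / (1 − 0.5378) = 2.164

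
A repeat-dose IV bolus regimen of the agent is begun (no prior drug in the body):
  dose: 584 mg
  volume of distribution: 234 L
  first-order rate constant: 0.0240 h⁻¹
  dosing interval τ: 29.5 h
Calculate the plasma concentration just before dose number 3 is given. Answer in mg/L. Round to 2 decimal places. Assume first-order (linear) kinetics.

1.84 mg/L

C₀ per dose = Dose / Vd = 584 / 234 = 2.496 mg/L
Fraction remaining after one interval: r = e^(−kτ) = e^(−0.02400 × 29.5) = 0.4926
Before dose 3, 2 doses have been given (aged 1τ, 2τ).
C_trough = C₀ × (r + r²) = 2.496 × (0.4926 + 0.2427) = 1.835 mg/L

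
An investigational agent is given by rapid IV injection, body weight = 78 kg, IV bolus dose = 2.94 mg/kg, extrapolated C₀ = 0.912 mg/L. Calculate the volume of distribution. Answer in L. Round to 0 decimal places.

251 L

Dose = 2.94 × 78 = 229.3 mg
Vd = Dose / C₀ = 229.3 / 0.912 = 251.4 L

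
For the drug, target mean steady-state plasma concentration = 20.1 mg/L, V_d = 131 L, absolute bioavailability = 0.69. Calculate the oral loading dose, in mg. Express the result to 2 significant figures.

LD = Css × Vd / F = 20.1 × 131 / 0.69 = 3816 mg

3800 mg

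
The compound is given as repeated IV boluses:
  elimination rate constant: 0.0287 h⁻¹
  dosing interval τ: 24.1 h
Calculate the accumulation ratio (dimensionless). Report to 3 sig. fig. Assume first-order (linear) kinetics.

e^(−kτ) = e^(−0.02870 × 24.1) = 0.5007
Accumulation ratio R = 1 / (1 − e^(−kτ)) = 1 / (1 − 0.5007) = 2.003

2.00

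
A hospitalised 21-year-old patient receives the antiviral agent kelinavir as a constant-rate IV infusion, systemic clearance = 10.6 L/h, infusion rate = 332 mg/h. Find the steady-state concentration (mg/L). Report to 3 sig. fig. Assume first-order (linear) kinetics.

At steady state Css = R₀ / CL = 332 / 10.60 = 31.32 mg/L

31.3 mg/L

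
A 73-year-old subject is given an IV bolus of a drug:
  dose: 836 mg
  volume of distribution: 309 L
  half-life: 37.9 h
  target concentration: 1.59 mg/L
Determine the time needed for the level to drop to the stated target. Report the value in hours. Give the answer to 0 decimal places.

C₀ = Dose / Vd = 836.0 / 309 = 2.706 mg/L
k = ln2 / t½ = 0.693147 / 37.9 = 0.01829 h⁻¹
t = ln(C₀ / C) / k = ln(2.706 / 1.59) / 0.01829
  = ln(1.702) / 0.01829 = 0.5318 / 0.01829 = 29.08 h

29 h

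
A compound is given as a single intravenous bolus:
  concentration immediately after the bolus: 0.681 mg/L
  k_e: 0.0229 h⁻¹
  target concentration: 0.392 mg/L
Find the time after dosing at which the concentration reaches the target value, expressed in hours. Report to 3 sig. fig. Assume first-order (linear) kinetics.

24.1 h

t = ln(C₀ / C) / k = ln(0.6810 / 0.392) / 0.02290
  = ln(1.737) / 0.02290 = 0.5522 / 0.02290 = 24.11 h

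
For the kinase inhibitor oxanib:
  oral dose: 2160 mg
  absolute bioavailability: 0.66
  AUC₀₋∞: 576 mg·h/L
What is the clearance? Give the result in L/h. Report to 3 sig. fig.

2.48 L/h

CL = F·Dose / AUC = 0.66 × 2160 / 576 = 2.475 L/h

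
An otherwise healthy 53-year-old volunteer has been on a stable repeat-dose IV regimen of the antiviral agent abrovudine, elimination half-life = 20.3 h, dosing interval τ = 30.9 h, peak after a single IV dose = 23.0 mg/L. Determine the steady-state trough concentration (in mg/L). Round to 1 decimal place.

k = ln2 / t½ = 0.693147 / 20.3 = 0.03415 h⁻¹
e^(−kτ) = e^(−0.03415 × 30.9) = 0.3481
Accumulation ratio R = 1 / (1 − e^(−kτ)) = 1 / (1 − 0.3481) = 1.534
Steady-state trough = C₀ × R × e^(−kτ) = 23.0 × 1.534 × 0.3481 = 12.28 mg/L

12.3 mg/L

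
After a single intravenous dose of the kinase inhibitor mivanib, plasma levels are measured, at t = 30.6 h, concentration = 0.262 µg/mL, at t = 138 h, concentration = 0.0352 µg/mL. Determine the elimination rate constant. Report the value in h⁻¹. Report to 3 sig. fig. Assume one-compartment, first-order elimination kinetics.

k = ln(C₁/C₂) / (t₂ − t₁) = ln(0.262/0.0352) / (138 − 30.6)
  = 2.007 / 107.4 = 0.01869 h⁻¹

0.0187 h⁻¹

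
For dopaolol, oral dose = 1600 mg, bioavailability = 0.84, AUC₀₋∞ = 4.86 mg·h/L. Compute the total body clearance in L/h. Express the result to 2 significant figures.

280 L/h

CL = F·Dose / AUC = 0.84 × 1600 / 4.86 = 276.5 L/h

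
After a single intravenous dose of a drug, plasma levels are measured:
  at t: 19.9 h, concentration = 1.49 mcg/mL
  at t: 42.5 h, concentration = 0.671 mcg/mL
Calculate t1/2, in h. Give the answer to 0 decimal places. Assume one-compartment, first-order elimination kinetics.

k = ln(C₁/C₂) / (t₂ − t₁) = ln(1.49/0.671) / (42.5 − 19.9)
  = 0.7978 / 22.60 = 0.03530 h⁻¹
t½ = ln2 / k = 0.693147 / 0.03530 = 19.64 h

20 h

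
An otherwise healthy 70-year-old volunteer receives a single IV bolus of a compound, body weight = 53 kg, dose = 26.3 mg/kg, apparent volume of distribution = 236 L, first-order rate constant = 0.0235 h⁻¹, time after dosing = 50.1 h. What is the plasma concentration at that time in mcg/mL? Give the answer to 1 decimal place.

1.8 mcg/mL

Total dose = 26.3 × 53 = 1394 mg
C₀ = Dose / Vd = 1394 / 236 = 5.907 mg/L
C = C₀ · e^(−k·t) = 5.907 × e^(−0.02350 × 50.1)
  = 5.907 × 0.3081 = 1.820 mg/L
(1.820 mg/L = 1.820 mcg/mL)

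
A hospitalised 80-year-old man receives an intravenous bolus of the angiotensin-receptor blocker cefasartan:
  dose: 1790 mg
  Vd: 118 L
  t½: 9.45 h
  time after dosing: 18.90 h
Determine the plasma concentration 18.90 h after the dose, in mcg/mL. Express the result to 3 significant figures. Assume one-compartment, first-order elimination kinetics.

3.79 mcg/mL

C₀ = Dose / Vd = 1790 / 118 = 15.17 mg/L
k = ln2 / t½ = 0.693147 / 9.45 = 0.07335 h⁻¹
t / t½ = 18.90 / 9.45 = 2 half-lives
C = C₀ × (1/2)^2 = 15.17 × 0.2500 = 3.793 mg/L
(3.793 mg/L = 3.793 mcg/mL)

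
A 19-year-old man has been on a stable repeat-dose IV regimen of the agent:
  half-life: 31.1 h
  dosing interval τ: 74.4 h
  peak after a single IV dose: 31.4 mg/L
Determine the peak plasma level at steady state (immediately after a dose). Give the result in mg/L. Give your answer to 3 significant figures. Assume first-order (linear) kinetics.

38.8 mg/L

k = ln2 / t½ = 0.693147 / 31.1 = 0.02229 h⁻¹
e^(−kτ) = e^(−0.02229 × 74.4) = 0.1904
Accumulation ratio R = 1 / (1 − e^(−kτ)) = 1 / (1 − 0.1904) = 1.235
Steady-state peak = C₀ × R = 31.4 × 1.235 = 38.78 mg/L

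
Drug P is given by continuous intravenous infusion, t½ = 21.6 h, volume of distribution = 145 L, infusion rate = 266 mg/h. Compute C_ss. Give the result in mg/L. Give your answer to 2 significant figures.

57 mg/L

k = ln2 / t½ = 0.693147 / 21.6 = 0.03209 h⁻¹
CL = k × Vd = 0.03209 × 145 = 4.653 L/h
At steady state Css = R₀ / CL = 266 / 4.653 = 57.17 mg/L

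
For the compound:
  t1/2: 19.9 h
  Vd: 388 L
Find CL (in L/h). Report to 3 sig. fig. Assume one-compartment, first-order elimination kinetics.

k = ln2 / t½ = 0.693147 / 19.9 = 0.03483 h⁻¹
CL = k × Vd = 0.03483 × 388 = 13.51 L/h

13.5 L/h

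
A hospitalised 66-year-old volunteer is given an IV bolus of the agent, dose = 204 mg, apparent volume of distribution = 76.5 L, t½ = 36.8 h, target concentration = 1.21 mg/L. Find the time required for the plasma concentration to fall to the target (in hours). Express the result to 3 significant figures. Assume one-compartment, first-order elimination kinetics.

42.0 h

C₀ = Dose / Vd = 204.0 / 76.5 = 2.667 mg/L
k = ln2 / t½ = 0.693147 / 36.8 = 0.01884 h⁻¹
t = ln(C₀ / C) / k = ln(2.667 / 1.21) / 0.01884
  = ln(2.204) / 0.01884 = 0.7903 / 0.01884 = 41.95 h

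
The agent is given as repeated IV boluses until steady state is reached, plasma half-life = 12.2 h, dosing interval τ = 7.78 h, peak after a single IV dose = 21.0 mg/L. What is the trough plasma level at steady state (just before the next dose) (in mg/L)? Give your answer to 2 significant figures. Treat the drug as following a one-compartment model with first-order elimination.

38 mg/L

k = ln2 / t½ = 0.693147 / 12.2 = 0.05682 h⁻¹
e^(−kτ) = e^(−0.05682 × 7.78) = 0.6427
Accumulation ratio R = 1 / (1 − e^(−kτ)) = 1 / (1 − 0.6427) = 2.799
Steady-state trough = C₀ × R × e^(−kτ) = 21.0 × 2.799 × 0.6427 = 37.78 mg/L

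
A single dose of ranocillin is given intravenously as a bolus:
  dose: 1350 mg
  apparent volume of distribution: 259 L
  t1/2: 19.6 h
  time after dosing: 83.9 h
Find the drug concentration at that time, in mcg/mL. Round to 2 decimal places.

C₀ = Dose / Vd = 1350 / 259 = 5.212 mg/L
k = ln2 / t½ = 0.693147 / 19.6 = 0.03536 h⁻¹
C = C₀ · e^(−k·t) = 5.212 × e^(−0.03536 × 83.9)
  = 5.212 × 0.05147 = 0.2683 mg/L
(0.2683 mg/L = 0.2683 mcg/mL)

0.27 mcg/mL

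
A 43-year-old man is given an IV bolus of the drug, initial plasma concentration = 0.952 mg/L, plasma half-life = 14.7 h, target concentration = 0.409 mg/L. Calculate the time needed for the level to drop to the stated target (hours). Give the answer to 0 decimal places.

k = ln2 / t½ = 0.693147 / 14.7 = 0.04715 h⁻¹
t = ln(C₀ / C) / k = ln(0.9520 / 0.409) / 0.04715
  = ln(2.328) / 0.04715 = 0.8450 / 0.04715 = 17.92 h

18 h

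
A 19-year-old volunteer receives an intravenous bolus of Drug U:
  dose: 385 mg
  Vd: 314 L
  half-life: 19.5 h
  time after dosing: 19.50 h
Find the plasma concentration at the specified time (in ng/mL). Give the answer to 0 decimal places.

613 ng/mL

C₀ = Dose / Vd = 385.0 / 314 = 1.226 mg/L
k = ln2 / t½ = 0.693147 / 19.5 = 0.03555 h⁻¹
t / t½ = 19.50 / 19.5 = 1 half-lives
C = C₀ × (1/2)^1 = 1.226 × 0.5000 = 0.6130 mg/L
Convert: 0.6130 mg/L × 1000 = 613.0 ng/mL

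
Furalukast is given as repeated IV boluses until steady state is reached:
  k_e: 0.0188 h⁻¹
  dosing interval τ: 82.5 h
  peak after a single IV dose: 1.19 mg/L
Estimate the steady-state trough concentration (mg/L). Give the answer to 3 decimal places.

e^(−kτ) = e^(−0.01880 × 82.5) = 0.2120
Accumulation ratio R = 1 / (1 − e^(−kτ)) = 1 / (1 − 0.2120) = 1.269
Steady-state trough = C₀ × R × e^(−kτ) = 1.19 × 1.269 × 0.2120 = 0.3201 mg/L

0.320 mg/L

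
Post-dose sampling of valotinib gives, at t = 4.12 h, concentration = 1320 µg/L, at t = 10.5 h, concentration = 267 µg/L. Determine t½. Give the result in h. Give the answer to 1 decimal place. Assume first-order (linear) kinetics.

2.8 h

k = ln(C₁/C₂) / (t₂ − t₁) = ln(1320/267) / (10.5 − 4.12)
  = 1.598 / 6.380 = 0.2505 h⁻¹
t½ = ln2 / k = 0.693147 / 0.2505 = 2.767 h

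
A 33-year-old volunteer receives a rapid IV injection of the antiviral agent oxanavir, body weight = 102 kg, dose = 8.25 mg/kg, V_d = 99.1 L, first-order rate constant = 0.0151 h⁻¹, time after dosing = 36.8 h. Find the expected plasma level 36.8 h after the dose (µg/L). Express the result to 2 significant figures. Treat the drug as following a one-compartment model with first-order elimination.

Total dose = 8.25 × 102 = 841.5 mg
C₀ = Dose / Vd = 841.5 / 99.1 = 8.491 mg/L
C = C₀ · e^(−k·t) = 8.491 × e^(−0.01510 × 36.8)
  = 8.491 × 0.5737 = 4.871 mg/L
Convert: 4.871 mg/L × 1000 = 4871 µg/L

4900 µg/L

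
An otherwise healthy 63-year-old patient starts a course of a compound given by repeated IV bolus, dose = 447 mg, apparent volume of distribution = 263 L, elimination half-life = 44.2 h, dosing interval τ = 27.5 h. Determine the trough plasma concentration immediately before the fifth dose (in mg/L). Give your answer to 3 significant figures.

2.59 mg/L

C₀ per dose = Dose / Vd = 447 / 263 = 1.700 mg/L
k = ln2 / t½ = 0.693147 / 44.2 = 0.01568 h⁻¹
Fraction remaining after one interval: r = e^(−kτ) = e^(−0.01568 × 27.5) = 0.6497
Before dose 5, 4 doses have been given (aged 1τ, 2τ, 3τ, 4τ).
C_trough = C₀ × (r + r² + … + r^4) = C₀ × r(1−r^4)/(1−r)
        = 1.700 × 0.6497 × (1 − 0.1782) / (1 − 0.6497) = 2.591 mg/L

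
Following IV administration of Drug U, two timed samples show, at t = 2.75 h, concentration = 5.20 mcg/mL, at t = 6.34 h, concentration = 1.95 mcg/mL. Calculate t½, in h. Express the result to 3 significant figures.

2.54 h

k = ln(C₁/C₂) / (t₂ − t₁) = ln(5.20/1.95) / (6.34 − 2.75)
  = 0.9808 / 3.590 = 0.2732 h⁻¹
t½ = ln2 / k = 0.693147 / 0.2732 = 2.537 h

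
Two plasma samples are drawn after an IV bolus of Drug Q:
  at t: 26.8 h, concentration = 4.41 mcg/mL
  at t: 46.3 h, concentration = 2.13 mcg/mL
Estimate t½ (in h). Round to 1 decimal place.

18.6 h

k = ln(C₁/C₂) / (t₂ − t₁) = ln(4.41/2.13) / (46.3 − 26.8)
  = 0.7278 / 19.50 = 0.03732 h⁻¹
t½ = ln2 / k = 0.693147 / 0.03732 = 18.57 h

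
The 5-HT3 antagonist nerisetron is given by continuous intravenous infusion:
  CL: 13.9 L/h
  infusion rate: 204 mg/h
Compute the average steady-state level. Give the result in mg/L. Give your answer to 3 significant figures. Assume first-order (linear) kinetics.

At steady state Css = R₀ / CL = 204 / 13.90 = 14.68 mg/L

14.7 mg/L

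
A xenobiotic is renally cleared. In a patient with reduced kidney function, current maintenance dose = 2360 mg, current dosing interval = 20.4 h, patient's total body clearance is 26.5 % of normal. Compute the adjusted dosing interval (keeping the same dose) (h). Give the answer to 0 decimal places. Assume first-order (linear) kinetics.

77 h

To keep the same average steady-state level, dosing rate must scale with clearance.
CL ratio = 26.5 / 100 = 0.2650
New interval (same dose) = 20.4 / 0.2650 = 76.98 h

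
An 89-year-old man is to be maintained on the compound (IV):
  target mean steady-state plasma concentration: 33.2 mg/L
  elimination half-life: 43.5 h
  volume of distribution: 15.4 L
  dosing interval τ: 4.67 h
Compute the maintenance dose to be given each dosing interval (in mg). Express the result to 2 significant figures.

38 mg

k = ln2 / t½ = 0.693147 / 43.5 = 0.01593 h⁻¹
CL = k × Vd = 0.01593 × 15.4 = 0.2453 L/h
At steady state, Dose/τ = Css × CL.
Dose = Css × CL × τ = 33.2 × 0.2453 × 4.67 = 38.03 mg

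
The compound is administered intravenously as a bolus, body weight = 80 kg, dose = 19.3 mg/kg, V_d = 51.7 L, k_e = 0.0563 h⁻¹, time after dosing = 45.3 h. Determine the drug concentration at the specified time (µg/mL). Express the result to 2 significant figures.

Total dose = 19.3 × 80 = 1544 mg
C₀ = Dose / Vd = 1544 / 51.7 = 29.86 mg/L
C = C₀ · e^(−k·t) = 29.86 × e^(−0.05630 × 45.3)
  = 29.86 × 0.07805 = 2.331 mg/L
(2.331 mg/L = 2.331 µg/mL)

2.3 µg/mL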